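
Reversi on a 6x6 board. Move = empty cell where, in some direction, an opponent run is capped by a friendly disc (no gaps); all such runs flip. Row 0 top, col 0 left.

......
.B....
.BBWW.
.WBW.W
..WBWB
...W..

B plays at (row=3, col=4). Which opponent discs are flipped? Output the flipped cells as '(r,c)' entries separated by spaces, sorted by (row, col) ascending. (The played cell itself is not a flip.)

Answer: (3,3)

Derivation:
Dir NW: opp run (2,3), next='.' -> no flip
Dir N: opp run (2,4), next='.' -> no flip
Dir NE: first cell '.' (not opp) -> no flip
Dir W: opp run (3,3) capped by B -> flip
Dir E: opp run (3,5), next=edge -> no flip
Dir SW: first cell 'B' (not opp) -> no flip
Dir S: opp run (4,4), next='.' -> no flip
Dir SE: first cell 'B' (not opp) -> no flip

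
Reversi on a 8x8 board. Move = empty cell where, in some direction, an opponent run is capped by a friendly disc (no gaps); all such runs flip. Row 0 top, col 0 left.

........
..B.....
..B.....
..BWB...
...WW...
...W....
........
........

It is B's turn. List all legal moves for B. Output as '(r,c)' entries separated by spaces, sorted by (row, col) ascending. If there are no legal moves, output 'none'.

Answer: (5,2) (5,4) (5,5)

Derivation:
(2,3): no bracket -> illegal
(2,4): no bracket -> illegal
(3,5): no bracket -> illegal
(4,2): no bracket -> illegal
(4,5): no bracket -> illegal
(5,2): flips 1 -> legal
(5,4): flips 2 -> legal
(5,5): flips 2 -> legal
(6,2): no bracket -> illegal
(6,3): no bracket -> illegal
(6,4): no bracket -> illegal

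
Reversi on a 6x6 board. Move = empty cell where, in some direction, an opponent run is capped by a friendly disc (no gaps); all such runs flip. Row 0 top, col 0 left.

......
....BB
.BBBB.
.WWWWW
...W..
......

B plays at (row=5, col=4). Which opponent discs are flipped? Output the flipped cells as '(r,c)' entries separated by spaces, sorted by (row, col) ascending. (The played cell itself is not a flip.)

Answer: (3,2) (4,3)

Derivation:
Dir NW: opp run (4,3) (3,2) capped by B -> flip
Dir N: first cell '.' (not opp) -> no flip
Dir NE: first cell '.' (not opp) -> no flip
Dir W: first cell '.' (not opp) -> no flip
Dir E: first cell '.' (not opp) -> no flip
Dir SW: edge -> no flip
Dir S: edge -> no flip
Dir SE: edge -> no flip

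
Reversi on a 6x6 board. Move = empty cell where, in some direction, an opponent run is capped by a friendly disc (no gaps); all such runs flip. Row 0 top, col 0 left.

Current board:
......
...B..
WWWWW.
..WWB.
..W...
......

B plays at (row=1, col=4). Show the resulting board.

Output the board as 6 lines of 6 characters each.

Place B at (1,4); scan 8 dirs for brackets.
Dir NW: first cell '.' (not opp) -> no flip
Dir N: first cell '.' (not opp) -> no flip
Dir NE: first cell '.' (not opp) -> no flip
Dir W: first cell 'B' (not opp) -> no flip
Dir E: first cell '.' (not opp) -> no flip
Dir SW: opp run (2,3) (3,2), next='.' -> no flip
Dir S: opp run (2,4) capped by B -> flip
Dir SE: first cell '.' (not opp) -> no flip
All flips: (2,4)

Answer: ......
...BB.
WWWWB.
..WWB.
..W...
......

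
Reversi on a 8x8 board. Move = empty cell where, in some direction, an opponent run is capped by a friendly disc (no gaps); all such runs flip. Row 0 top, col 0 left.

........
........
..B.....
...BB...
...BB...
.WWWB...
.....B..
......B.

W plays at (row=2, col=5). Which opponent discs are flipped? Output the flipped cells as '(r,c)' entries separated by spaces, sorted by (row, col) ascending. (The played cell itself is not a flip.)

Dir NW: first cell '.' (not opp) -> no flip
Dir N: first cell '.' (not opp) -> no flip
Dir NE: first cell '.' (not opp) -> no flip
Dir W: first cell '.' (not opp) -> no flip
Dir E: first cell '.' (not opp) -> no flip
Dir SW: opp run (3,4) (4,3) capped by W -> flip
Dir S: first cell '.' (not opp) -> no flip
Dir SE: first cell '.' (not opp) -> no flip

Answer: (3,4) (4,3)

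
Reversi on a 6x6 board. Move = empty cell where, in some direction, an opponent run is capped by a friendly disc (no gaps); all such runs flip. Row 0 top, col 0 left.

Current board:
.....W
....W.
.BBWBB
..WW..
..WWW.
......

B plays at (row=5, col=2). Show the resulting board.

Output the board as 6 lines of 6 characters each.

Answer: .....W
....W.
.BBWBB
..BW..
..BWW.
..B...

Derivation:
Place B at (5,2); scan 8 dirs for brackets.
Dir NW: first cell '.' (not opp) -> no flip
Dir N: opp run (4,2) (3,2) capped by B -> flip
Dir NE: opp run (4,3), next='.' -> no flip
Dir W: first cell '.' (not opp) -> no flip
Dir E: first cell '.' (not opp) -> no flip
Dir SW: edge -> no flip
Dir S: edge -> no flip
Dir SE: edge -> no flip
All flips: (3,2) (4,2)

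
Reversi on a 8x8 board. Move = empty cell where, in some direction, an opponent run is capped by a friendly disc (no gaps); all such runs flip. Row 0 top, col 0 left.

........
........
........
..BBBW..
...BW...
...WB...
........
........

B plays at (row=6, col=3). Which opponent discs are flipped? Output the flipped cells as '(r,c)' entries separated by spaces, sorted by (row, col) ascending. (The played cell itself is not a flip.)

Dir NW: first cell '.' (not opp) -> no flip
Dir N: opp run (5,3) capped by B -> flip
Dir NE: first cell 'B' (not opp) -> no flip
Dir W: first cell '.' (not opp) -> no flip
Dir E: first cell '.' (not opp) -> no flip
Dir SW: first cell '.' (not opp) -> no flip
Dir S: first cell '.' (not opp) -> no flip
Dir SE: first cell '.' (not opp) -> no flip

Answer: (5,3)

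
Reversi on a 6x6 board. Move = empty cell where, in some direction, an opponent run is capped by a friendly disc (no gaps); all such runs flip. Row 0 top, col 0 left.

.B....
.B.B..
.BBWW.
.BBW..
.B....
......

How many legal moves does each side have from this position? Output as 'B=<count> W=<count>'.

Answer: B=6 W=6

Derivation:
-- B to move --
(1,2): no bracket -> illegal
(1,4): flips 1 -> legal
(1,5): no bracket -> illegal
(2,5): flips 2 -> legal
(3,4): flips 1 -> legal
(3,5): flips 1 -> legal
(4,2): no bracket -> illegal
(4,3): flips 2 -> legal
(4,4): flips 1 -> legal
B mobility = 6
-- W to move --
(0,0): flips 2 -> legal
(0,2): flips 1 -> legal
(0,3): flips 1 -> legal
(0,4): no bracket -> illegal
(1,0): no bracket -> illegal
(1,2): no bracket -> illegal
(1,4): no bracket -> illegal
(2,0): flips 2 -> legal
(3,0): flips 2 -> legal
(4,0): no bracket -> illegal
(4,2): no bracket -> illegal
(4,3): no bracket -> illegal
(5,0): flips 2 -> legal
(5,1): no bracket -> illegal
(5,2): no bracket -> illegal
W mobility = 6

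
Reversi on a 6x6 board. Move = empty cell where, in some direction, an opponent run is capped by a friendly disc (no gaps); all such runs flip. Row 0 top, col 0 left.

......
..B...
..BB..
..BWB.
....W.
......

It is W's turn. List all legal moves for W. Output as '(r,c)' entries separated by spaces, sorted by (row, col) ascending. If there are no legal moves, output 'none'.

Answer: (1,1) (1,3) (2,4) (3,1) (3,5)

Derivation:
(0,1): no bracket -> illegal
(0,2): no bracket -> illegal
(0,3): no bracket -> illegal
(1,1): flips 1 -> legal
(1,3): flips 1 -> legal
(1,4): no bracket -> illegal
(2,1): no bracket -> illegal
(2,4): flips 1 -> legal
(2,5): no bracket -> illegal
(3,1): flips 1 -> legal
(3,5): flips 1 -> legal
(4,1): no bracket -> illegal
(4,2): no bracket -> illegal
(4,3): no bracket -> illegal
(4,5): no bracket -> illegal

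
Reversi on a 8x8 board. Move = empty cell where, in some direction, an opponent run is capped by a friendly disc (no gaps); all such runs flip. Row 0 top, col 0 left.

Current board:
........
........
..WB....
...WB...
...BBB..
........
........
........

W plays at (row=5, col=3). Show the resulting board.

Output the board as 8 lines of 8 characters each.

Answer: ........
........
..WB....
...WB...
...WBB..
...W....
........
........

Derivation:
Place W at (5,3); scan 8 dirs for brackets.
Dir NW: first cell '.' (not opp) -> no flip
Dir N: opp run (4,3) capped by W -> flip
Dir NE: opp run (4,4), next='.' -> no flip
Dir W: first cell '.' (not opp) -> no flip
Dir E: first cell '.' (not opp) -> no flip
Dir SW: first cell '.' (not opp) -> no flip
Dir S: first cell '.' (not opp) -> no flip
Dir SE: first cell '.' (not opp) -> no flip
All flips: (4,3)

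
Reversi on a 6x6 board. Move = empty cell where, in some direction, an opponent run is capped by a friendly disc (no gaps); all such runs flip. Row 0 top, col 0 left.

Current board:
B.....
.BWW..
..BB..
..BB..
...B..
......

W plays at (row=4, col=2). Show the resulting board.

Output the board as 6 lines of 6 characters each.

Place W at (4,2); scan 8 dirs for brackets.
Dir NW: first cell '.' (not opp) -> no flip
Dir N: opp run (3,2) (2,2) capped by W -> flip
Dir NE: opp run (3,3), next='.' -> no flip
Dir W: first cell '.' (not opp) -> no flip
Dir E: opp run (4,3), next='.' -> no flip
Dir SW: first cell '.' (not opp) -> no flip
Dir S: first cell '.' (not opp) -> no flip
Dir SE: first cell '.' (not opp) -> no flip
All flips: (2,2) (3,2)

Answer: B.....
.BWW..
..WB..
..WB..
..WB..
......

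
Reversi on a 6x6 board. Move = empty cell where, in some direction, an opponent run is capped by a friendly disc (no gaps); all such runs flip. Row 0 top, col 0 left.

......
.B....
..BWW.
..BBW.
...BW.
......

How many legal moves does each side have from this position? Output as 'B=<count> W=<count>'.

Answer: B=7 W=7

Derivation:
-- B to move --
(1,2): no bracket -> illegal
(1,3): flips 1 -> legal
(1,4): flips 1 -> legal
(1,5): flips 1 -> legal
(2,5): flips 3 -> legal
(3,5): flips 1 -> legal
(4,5): flips 1 -> legal
(5,3): no bracket -> illegal
(5,4): no bracket -> illegal
(5,5): flips 1 -> legal
B mobility = 7
-- W to move --
(0,0): flips 3 -> legal
(0,1): no bracket -> illegal
(0,2): no bracket -> illegal
(1,0): no bracket -> illegal
(1,2): no bracket -> illegal
(1,3): no bracket -> illegal
(2,0): no bracket -> illegal
(2,1): flips 1 -> legal
(3,1): flips 2 -> legal
(4,1): flips 1 -> legal
(4,2): flips 2 -> legal
(5,2): flips 1 -> legal
(5,3): flips 2 -> legal
(5,4): no bracket -> illegal
W mobility = 7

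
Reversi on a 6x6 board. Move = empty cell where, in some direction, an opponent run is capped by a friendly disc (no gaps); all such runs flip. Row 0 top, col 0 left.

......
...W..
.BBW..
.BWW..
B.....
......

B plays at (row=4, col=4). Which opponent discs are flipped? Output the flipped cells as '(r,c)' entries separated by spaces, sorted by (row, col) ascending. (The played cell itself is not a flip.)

Dir NW: opp run (3,3) capped by B -> flip
Dir N: first cell '.' (not opp) -> no flip
Dir NE: first cell '.' (not opp) -> no flip
Dir W: first cell '.' (not opp) -> no flip
Dir E: first cell '.' (not opp) -> no flip
Dir SW: first cell '.' (not opp) -> no flip
Dir S: first cell '.' (not opp) -> no flip
Dir SE: first cell '.' (not opp) -> no flip

Answer: (3,3)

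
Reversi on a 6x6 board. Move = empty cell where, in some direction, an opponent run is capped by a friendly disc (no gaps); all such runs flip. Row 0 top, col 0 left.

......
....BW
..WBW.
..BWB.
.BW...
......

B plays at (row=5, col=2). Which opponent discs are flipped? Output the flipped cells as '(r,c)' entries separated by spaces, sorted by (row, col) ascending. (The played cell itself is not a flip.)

Answer: (4,2)

Derivation:
Dir NW: first cell 'B' (not opp) -> no flip
Dir N: opp run (4,2) capped by B -> flip
Dir NE: first cell '.' (not opp) -> no flip
Dir W: first cell '.' (not opp) -> no flip
Dir E: first cell '.' (not opp) -> no flip
Dir SW: edge -> no flip
Dir S: edge -> no flip
Dir SE: edge -> no flip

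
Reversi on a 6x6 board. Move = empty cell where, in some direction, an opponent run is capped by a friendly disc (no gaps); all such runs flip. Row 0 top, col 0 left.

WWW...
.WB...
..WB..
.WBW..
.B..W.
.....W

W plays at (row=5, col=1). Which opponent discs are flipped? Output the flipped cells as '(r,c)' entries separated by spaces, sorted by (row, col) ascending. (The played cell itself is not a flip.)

Answer: (4,1)

Derivation:
Dir NW: first cell '.' (not opp) -> no flip
Dir N: opp run (4,1) capped by W -> flip
Dir NE: first cell '.' (not opp) -> no flip
Dir W: first cell '.' (not opp) -> no flip
Dir E: first cell '.' (not opp) -> no flip
Dir SW: edge -> no flip
Dir S: edge -> no flip
Dir SE: edge -> no flip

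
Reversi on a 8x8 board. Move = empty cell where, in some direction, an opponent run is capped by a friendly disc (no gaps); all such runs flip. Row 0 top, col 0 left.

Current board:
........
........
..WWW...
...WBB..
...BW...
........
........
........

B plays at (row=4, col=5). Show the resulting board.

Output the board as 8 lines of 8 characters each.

Place B at (4,5); scan 8 dirs for brackets.
Dir NW: first cell 'B' (not opp) -> no flip
Dir N: first cell 'B' (not opp) -> no flip
Dir NE: first cell '.' (not opp) -> no flip
Dir W: opp run (4,4) capped by B -> flip
Dir E: first cell '.' (not opp) -> no flip
Dir SW: first cell '.' (not opp) -> no flip
Dir S: first cell '.' (not opp) -> no flip
Dir SE: first cell '.' (not opp) -> no flip
All flips: (4,4)

Answer: ........
........
..WWW...
...WBB..
...BBB..
........
........
........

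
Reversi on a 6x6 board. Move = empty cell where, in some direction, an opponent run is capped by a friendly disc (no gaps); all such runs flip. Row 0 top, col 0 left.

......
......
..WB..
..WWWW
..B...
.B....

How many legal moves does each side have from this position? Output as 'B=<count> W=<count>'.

Answer: B=6 W=5

Derivation:
-- B to move --
(1,1): no bracket -> illegal
(1,2): flips 2 -> legal
(1,3): no bracket -> illegal
(2,1): flips 1 -> legal
(2,4): flips 1 -> legal
(2,5): no bracket -> illegal
(3,1): no bracket -> illegal
(4,1): flips 1 -> legal
(4,3): flips 1 -> legal
(4,4): no bracket -> illegal
(4,5): flips 1 -> legal
B mobility = 6
-- W to move --
(1,2): flips 1 -> legal
(1,3): flips 1 -> legal
(1,4): flips 1 -> legal
(2,4): flips 1 -> legal
(3,1): no bracket -> illegal
(4,0): no bracket -> illegal
(4,1): no bracket -> illegal
(4,3): no bracket -> illegal
(5,0): no bracket -> illegal
(5,2): flips 1 -> legal
(5,3): no bracket -> illegal
W mobility = 5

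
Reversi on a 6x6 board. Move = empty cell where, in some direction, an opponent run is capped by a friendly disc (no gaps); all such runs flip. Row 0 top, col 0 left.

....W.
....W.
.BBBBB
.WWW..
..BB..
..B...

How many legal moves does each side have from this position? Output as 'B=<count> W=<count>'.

-- B to move --
(0,3): flips 1 -> legal
(0,5): flips 1 -> legal
(1,3): no bracket -> illegal
(1,5): no bracket -> illegal
(2,0): flips 1 -> legal
(3,0): no bracket -> illegal
(3,4): no bracket -> illegal
(4,0): flips 1 -> legal
(4,1): flips 2 -> legal
(4,4): flips 1 -> legal
B mobility = 6
-- W to move --
(1,0): flips 1 -> legal
(1,1): flips 2 -> legal
(1,2): flips 1 -> legal
(1,3): flips 2 -> legal
(1,5): flips 1 -> legal
(2,0): no bracket -> illegal
(3,0): no bracket -> illegal
(3,4): flips 1 -> legal
(3,5): no bracket -> illegal
(4,1): no bracket -> illegal
(4,4): no bracket -> illegal
(5,1): flips 1 -> legal
(5,3): flips 2 -> legal
(5,4): flips 1 -> legal
W mobility = 9

Answer: B=6 W=9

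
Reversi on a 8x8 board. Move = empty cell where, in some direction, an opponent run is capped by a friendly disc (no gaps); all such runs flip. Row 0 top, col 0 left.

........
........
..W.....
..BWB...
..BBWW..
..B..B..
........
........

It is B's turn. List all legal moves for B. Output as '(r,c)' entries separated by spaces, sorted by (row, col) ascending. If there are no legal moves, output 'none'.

Answer: (1,1) (1,2) (2,3) (2,4) (3,5) (4,6) (5,4) (5,6)

Derivation:
(1,1): flips 3 -> legal
(1,2): flips 1 -> legal
(1,3): no bracket -> illegal
(2,1): no bracket -> illegal
(2,3): flips 1 -> legal
(2,4): flips 1 -> legal
(3,1): no bracket -> illegal
(3,5): flips 1 -> legal
(3,6): no bracket -> illegal
(4,6): flips 2 -> legal
(5,3): no bracket -> illegal
(5,4): flips 1 -> legal
(5,6): flips 1 -> legal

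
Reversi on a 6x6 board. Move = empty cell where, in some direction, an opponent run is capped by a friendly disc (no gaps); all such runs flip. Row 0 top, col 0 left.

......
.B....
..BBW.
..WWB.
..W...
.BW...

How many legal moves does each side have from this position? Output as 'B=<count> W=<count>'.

Answer: B=8 W=8

Derivation:
-- B to move --
(1,3): no bracket -> illegal
(1,4): flips 1 -> legal
(1,5): flips 3 -> legal
(2,1): no bracket -> illegal
(2,5): flips 1 -> legal
(3,1): flips 2 -> legal
(3,5): no bracket -> illegal
(4,1): flips 1 -> legal
(4,3): flips 1 -> legal
(4,4): flips 1 -> legal
(5,3): flips 1 -> legal
B mobility = 8
-- W to move --
(0,0): flips 2 -> legal
(0,1): no bracket -> illegal
(0,2): no bracket -> illegal
(1,0): no bracket -> illegal
(1,2): flips 1 -> legal
(1,3): flips 1 -> legal
(1,4): flips 1 -> legal
(2,0): no bracket -> illegal
(2,1): flips 2 -> legal
(2,5): no bracket -> illegal
(3,1): no bracket -> illegal
(3,5): flips 1 -> legal
(4,0): no bracket -> illegal
(4,1): no bracket -> illegal
(4,3): no bracket -> illegal
(4,4): flips 1 -> legal
(4,5): no bracket -> illegal
(5,0): flips 1 -> legal
W mobility = 8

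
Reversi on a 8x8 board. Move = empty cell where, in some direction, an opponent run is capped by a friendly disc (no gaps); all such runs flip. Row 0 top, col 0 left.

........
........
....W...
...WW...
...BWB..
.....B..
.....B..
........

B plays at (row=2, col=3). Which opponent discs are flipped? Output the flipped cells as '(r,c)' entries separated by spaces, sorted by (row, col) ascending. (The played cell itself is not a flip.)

Answer: (3,3) (3,4)

Derivation:
Dir NW: first cell '.' (not opp) -> no flip
Dir N: first cell '.' (not opp) -> no flip
Dir NE: first cell '.' (not opp) -> no flip
Dir W: first cell '.' (not opp) -> no flip
Dir E: opp run (2,4), next='.' -> no flip
Dir SW: first cell '.' (not opp) -> no flip
Dir S: opp run (3,3) capped by B -> flip
Dir SE: opp run (3,4) capped by B -> flip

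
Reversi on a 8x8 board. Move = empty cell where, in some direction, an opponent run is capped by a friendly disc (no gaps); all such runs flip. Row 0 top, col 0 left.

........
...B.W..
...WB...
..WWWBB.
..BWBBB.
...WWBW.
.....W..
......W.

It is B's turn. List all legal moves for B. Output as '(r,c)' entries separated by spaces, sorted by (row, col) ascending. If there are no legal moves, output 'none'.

Answer: (0,6) (1,2) (2,2) (3,1) (5,2) (5,7) (6,2) (6,3) (6,4) (6,6) (6,7) (7,5)

Derivation:
(0,4): no bracket -> illegal
(0,5): no bracket -> illegal
(0,6): flips 1 -> legal
(1,2): flips 2 -> legal
(1,4): no bracket -> illegal
(1,6): no bracket -> illegal
(2,1): no bracket -> illegal
(2,2): flips 3 -> legal
(2,5): no bracket -> illegal
(2,6): no bracket -> illegal
(3,1): flips 3 -> legal
(4,1): no bracket -> illegal
(4,7): no bracket -> illegal
(5,2): flips 2 -> legal
(5,7): flips 1 -> legal
(6,2): flips 1 -> legal
(6,3): flips 5 -> legal
(6,4): flips 2 -> legal
(6,6): flips 1 -> legal
(6,7): flips 1 -> legal
(7,4): no bracket -> illegal
(7,5): flips 1 -> legal
(7,7): no bracket -> illegal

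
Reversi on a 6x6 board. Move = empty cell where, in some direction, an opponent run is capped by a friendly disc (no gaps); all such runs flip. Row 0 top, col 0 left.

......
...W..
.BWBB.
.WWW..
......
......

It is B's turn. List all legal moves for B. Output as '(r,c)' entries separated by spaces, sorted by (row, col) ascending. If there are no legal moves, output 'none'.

(0,2): flips 1 -> legal
(0,3): flips 1 -> legal
(0,4): no bracket -> illegal
(1,1): no bracket -> illegal
(1,2): no bracket -> illegal
(1,4): no bracket -> illegal
(2,0): no bracket -> illegal
(3,0): no bracket -> illegal
(3,4): no bracket -> illegal
(4,0): no bracket -> illegal
(4,1): flips 2 -> legal
(4,2): flips 1 -> legal
(4,3): flips 2 -> legal
(4,4): no bracket -> illegal

Answer: (0,2) (0,3) (4,1) (4,2) (4,3)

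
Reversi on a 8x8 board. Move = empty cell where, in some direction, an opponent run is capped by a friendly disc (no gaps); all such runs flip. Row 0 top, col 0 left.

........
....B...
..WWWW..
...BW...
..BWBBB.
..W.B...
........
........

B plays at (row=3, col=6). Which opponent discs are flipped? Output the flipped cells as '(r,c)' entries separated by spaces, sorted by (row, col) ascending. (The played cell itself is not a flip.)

Answer: (2,5)

Derivation:
Dir NW: opp run (2,5) capped by B -> flip
Dir N: first cell '.' (not opp) -> no flip
Dir NE: first cell '.' (not opp) -> no flip
Dir W: first cell '.' (not opp) -> no flip
Dir E: first cell '.' (not opp) -> no flip
Dir SW: first cell 'B' (not opp) -> no flip
Dir S: first cell 'B' (not opp) -> no flip
Dir SE: first cell '.' (not opp) -> no flip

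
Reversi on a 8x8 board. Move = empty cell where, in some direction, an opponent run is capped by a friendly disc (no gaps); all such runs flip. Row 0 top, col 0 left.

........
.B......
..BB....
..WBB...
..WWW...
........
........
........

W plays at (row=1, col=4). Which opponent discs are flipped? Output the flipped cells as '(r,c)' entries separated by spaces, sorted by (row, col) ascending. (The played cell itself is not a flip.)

Dir NW: first cell '.' (not opp) -> no flip
Dir N: first cell '.' (not opp) -> no flip
Dir NE: first cell '.' (not opp) -> no flip
Dir W: first cell '.' (not opp) -> no flip
Dir E: first cell '.' (not opp) -> no flip
Dir SW: opp run (2,3) capped by W -> flip
Dir S: first cell '.' (not opp) -> no flip
Dir SE: first cell '.' (not opp) -> no flip

Answer: (2,3)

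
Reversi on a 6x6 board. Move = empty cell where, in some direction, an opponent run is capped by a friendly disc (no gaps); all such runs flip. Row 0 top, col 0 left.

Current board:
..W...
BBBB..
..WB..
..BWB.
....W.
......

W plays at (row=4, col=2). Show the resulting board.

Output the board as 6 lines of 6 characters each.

Answer: ..W...
BBBB..
..WB..
..WWB.
..W.W.
......

Derivation:
Place W at (4,2); scan 8 dirs for brackets.
Dir NW: first cell '.' (not opp) -> no flip
Dir N: opp run (3,2) capped by W -> flip
Dir NE: first cell 'W' (not opp) -> no flip
Dir W: first cell '.' (not opp) -> no flip
Dir E: first cell '.' (not opp) -> no flip
Dir SW: first cell '.' (not opp) -> no flip
Dir S: first cell '.' (not opp) -> no flip
Dir SE: first cell '.' (not opp) -> no flip
All flips: (3,2)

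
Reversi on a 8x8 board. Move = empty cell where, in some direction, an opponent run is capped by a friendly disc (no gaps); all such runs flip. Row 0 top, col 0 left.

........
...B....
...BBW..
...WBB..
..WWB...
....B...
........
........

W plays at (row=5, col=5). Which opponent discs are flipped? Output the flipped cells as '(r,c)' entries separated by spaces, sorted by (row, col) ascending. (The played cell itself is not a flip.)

Dir NW: opp run (4,4) capped by W -> flip
Dir N: first cell '.' (not opp) -> no flip
Dir NE: first cell '.' (not opp) -> no flip
Dir W: opp run (5,4), next='.' -> no flip
Dir E: first cell '.' (not opp) -> no flip
Dir SW: first cell '.' (not opp) -> no flip
Dir S: first cell '.' (not opp) -> no flip
Dir SE: first cell '.' (not opp) -> no flip

Answer: (4,4)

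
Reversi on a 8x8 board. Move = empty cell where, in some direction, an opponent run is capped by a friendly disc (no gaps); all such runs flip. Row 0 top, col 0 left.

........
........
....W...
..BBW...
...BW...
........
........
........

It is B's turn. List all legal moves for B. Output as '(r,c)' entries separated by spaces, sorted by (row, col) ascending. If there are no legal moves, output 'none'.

(1,3): no bracket -> illegal
(1,4): no bracket -> illegal
(1,5): flips 1 -> legal
(2,3): no bracket -> illegal
(2,5): flips 1 -> legal
(3,5): flips 1 -> legal
(4,5): flips 1 -> legal
(5,3): no bracket -> illegal
(5,4): no bracket -> illegal
(5,5): flips 1 -> legal

Answer: (1,5) (2,5) (3,5) (4,5) (5,5)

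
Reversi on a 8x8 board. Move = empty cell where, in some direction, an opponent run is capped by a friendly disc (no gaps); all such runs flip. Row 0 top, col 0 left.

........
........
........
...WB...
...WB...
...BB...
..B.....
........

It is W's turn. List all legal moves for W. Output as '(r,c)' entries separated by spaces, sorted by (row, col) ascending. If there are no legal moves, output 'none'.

Answer: (2,5) (3,5) (4,5) (5,5) (6,3) (6,5)

Derivation:
(2,3): no bracket -> illegal
(2,4): no bracket -> illegal
(2,5): flips 1 -> legal
(3,5): flips 1 -> legal
(4,2): no bracket -> illegal
(4,5): flips 1 -> legal
(5,1): no bracket -> illegal
(5,2): no bracket -> illegal
(5,5): flips 1 -> legal
(6,1): no bracket -> illegal
(6,3): flips 1 -> legal
(6,4): no bracket -> illegal
(6,5): flips 1 -> legal
(7,1): no bracket -> illegal
(7,2): no bracket -> illegal
(7,3): no bracket -> illegal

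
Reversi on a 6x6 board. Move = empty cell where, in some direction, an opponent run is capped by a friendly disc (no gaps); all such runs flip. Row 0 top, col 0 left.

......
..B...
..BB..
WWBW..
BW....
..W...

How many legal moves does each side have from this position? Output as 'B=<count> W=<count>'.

-- B to move --
(2,0): flips 1 -> legal
(2,1): no bracket -> illegal
(2,4): no bracket -> illegal
(3,4): flips 1 -> legal
(4,2): flips 1 -> legal
(4,3): flips 1 -> legal
(4,4): flips 1 -> legal
(5,0): flips 1 -> legal
(5,1): no bracket -> illegal
(5,3): no bracket -> illegal
B mobility = 6
-- W to move --
(0,1): no bracket -> illegal
(0,2): no bracket -> illegal
(0,3): no bracket -> illegal
(1,1): flips 1 -> legal
(1,3): flips 2 -> legal
(1,4): flips 2 -> legal
(2,1): no bracket -> illegal
(2,4): no bracket -> illegal
(3,4): no bracket -> illegal
(4,2): no bracket -> illegal
(4,3): no bracket -> illegal
(5,0): flips 1 -> legal
(5,1): no bracket -> illegal
W mobility = 4

Answer: B=6 W=4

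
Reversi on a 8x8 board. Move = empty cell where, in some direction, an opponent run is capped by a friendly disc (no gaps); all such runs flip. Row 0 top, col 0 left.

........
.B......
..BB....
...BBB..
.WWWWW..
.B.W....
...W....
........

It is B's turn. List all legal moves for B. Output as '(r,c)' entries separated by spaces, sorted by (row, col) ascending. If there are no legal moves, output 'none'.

(3,0): no bracket -> illegal
(3,1): flips 1 -> legal
(3,2): no bracket -> illegal
(3,6): no bracket -> illegal
(4,0): no bracket -> illegal
(4,6): no bracket -> illegal
(5,0): no bracket -> illegal
(5,2): flips 1 -> legal
(5,4): flips 1 -> legal
(5,5): flips 2 -> legal
(5,6): flips 1 -> legal
(6,2): flips 2 -> legal
(6,4): no bracket -> illegal
(7,2): no bracket -> illegal
(7,3): flips 3 -> legal
(7,4): no bracket -> illegal

Answer: (3,1) (5,2) (5,4) (5,5) (5,6) (6,2) (7,3)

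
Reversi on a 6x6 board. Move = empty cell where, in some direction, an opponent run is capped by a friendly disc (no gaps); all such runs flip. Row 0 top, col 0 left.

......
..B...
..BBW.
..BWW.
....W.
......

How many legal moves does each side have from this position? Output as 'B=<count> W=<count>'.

Answer: B=5 W=5

Derivation:
-- B to move --
(1,3): no bracket -> illegal
(1,4): no bracket -> illegal
(1,5): no bracket -> illegal
(2,5): flips 1 -> legal
(3,5): flips 2 -> legal
(4,2): no bracket -> illegal
(4,3): flips 1 -> legal
(4,5): flips 1 -> legal
(5,3): no bracket -> illegal
(5,4): no bracket -> illegal
(5,5): flips 2 -> legal
B mobility = 5
-- W to move --
(0,1): flips 2 -> legal
(0,2): no bracket -> illegal
(0,3): no bracket -> illegal
(1,1): flips 1 -> legal
(1,3): flips 1 -> legal
(1,4): no bracket -> illegal
(2,1): flips 2 -> legal
(3,1): flips 1 -> legal
(4,1): no bracket -> illegal
(4,2): no bracket -> illegal
(4,3): no bracket -> illegal
W mobility = 5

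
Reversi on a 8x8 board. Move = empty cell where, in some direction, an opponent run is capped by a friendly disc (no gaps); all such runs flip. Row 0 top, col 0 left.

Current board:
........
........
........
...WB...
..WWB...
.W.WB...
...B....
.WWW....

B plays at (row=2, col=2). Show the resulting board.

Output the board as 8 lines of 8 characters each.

Answer: ........
........
..B.....
...BB...
..WWB...
.W.WB...
...B....
.WWW....

Derivation:
Place B at (2,2); scan 8 dirs for brackets.
Dir NW: first cell '.' (not opp) -> no flip
Dir N: first cell '.' (not opp) -> no flip
Dir NE: first cell '.' (not opp) -> no flip
Dir W: first cell '.' (not opp) -> no flip
Dir E: first cell '.' (not opp) -> no flip
Dir SW: first cell '.' (not opp) -> no flip
Dir S: first cell '.' (not opp) -> no flip
Dir SE: opp run (3,3) capped by B -> flip
All flips: (3,3)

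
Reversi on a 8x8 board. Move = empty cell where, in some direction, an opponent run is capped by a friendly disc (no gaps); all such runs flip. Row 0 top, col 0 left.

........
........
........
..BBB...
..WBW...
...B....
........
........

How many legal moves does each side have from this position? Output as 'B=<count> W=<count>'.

-- B to move --
(3,1): flips 1 -> legal
(3,5): flips 1 -> legal
(4,1): flips 1 -> legal
(4,5): flips 1 -> legal
(5,1): flips 1 -> legal
(5,2): flips 1 -> legal
(5,4): flips 1 -> legal
(5,5): flips 1 -> legal
B mobility = 8
-- W to move --
(2,1): no bracket -> illegal
(2,2): flips 2 -> legal
(2,3): no bracket -> illegal
(2,4): flips 2 -> legal
(2,5): no bracket -> illegal
(3,1): no bracket -> illegal
(3,5): no bracket -> illegal
(4,1): no bracket -> illegal
(4,5): no bracket -> illegal
(5,2): no bracket -> illegal
(5,4): no bracket -> illegal
(6,2): flips 1 -> legal
(6,3): no bracket -> illegal
(6,4): flips 1 -> legal
W mobility = 4

Answer: B=8 W=4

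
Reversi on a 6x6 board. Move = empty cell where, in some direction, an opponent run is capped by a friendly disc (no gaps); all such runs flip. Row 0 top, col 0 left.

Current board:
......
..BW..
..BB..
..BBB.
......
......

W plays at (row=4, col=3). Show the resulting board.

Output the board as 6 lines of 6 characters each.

Place W at (4,3); scan 8 dirs for brackets.
Dir NW: opp run (3,2), next='.' -> no flip
Dir N: opp run (3,3) (2,3) capped by W -> flip
Dir NE: opp run (3,4), next='.' -> no flip
Dir W: first cell '.' (not opp) -> no flip
Dir E: first cell '.' (not opp) -> no flip
Dir SW: first cell '.' (not opp) -> no flip
Dir S: first cell '.' (not opp) -> no flip
Dir SE: first cell '.' (not opp) -> no flip
All flips: (2,3) (3,3)

Answer: ......
..BW..
..BW..
..BWB.
...W..
......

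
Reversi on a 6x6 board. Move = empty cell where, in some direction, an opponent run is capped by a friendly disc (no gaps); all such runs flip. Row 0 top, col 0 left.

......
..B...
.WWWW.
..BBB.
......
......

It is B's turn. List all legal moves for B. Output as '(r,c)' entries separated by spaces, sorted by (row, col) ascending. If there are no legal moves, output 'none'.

Answer: (1,0) (1,1) (1,3) (1,4) (1,5) (3,0)

Derivation:
(1,0): flips 1 -> legal
(1,1): flips 1 -> legal
(1,3): flips 1 -> legal
(1,4): flips 2 -> legal
(1,5): flips 1 -> legal
(2,0): no bracket -> illegal
(2,5): no bracket -> illegal
(3,0): flips 1 -> legal
(3,1): no bracket -> illegal
(3,5): no bracket -> illegal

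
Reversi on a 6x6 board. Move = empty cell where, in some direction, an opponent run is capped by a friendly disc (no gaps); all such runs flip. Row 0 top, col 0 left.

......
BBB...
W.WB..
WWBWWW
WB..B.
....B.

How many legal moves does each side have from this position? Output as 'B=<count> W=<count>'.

Answer: B=5 W=10

Derivation:
-- B to move --
(1,3): no bracket -> illegal
(2,1): flips 2 -> legal
(2,4): flips 1 -> legal
(2,5): no bracket -> illegal
(4,2): no bracket -> illegal
(4,3): flips 1 -> legal
(4,5): flips 1 -> legal
(5,0): flips 3 -> legal
(5,1): no bracket -> illegal
B mobility = 5
-- W to move --
(0,0): flips 2 -> legal
(0,1): flips 2 -> legal
(0,2): flips 2 -> legal
(0,3): no bracket -> illegal
(1,3): flips 1 -> legal
(1,4): no bracket -> illegal
(2,1): no bracket -> illegal
(2,4): flips 1 -> legal
(4,2): flips 2 -> legal
(4,3): no bracket -> illegal
(4,5): no bracket -> illegal
(5,0): no bracket -> illegal
(5,1): flips 1 -> legal
(5,2): flips 1 -> legal
(5,3): flips 1 -> legal
(5,5): flips 1 -> legal
W mobility = 10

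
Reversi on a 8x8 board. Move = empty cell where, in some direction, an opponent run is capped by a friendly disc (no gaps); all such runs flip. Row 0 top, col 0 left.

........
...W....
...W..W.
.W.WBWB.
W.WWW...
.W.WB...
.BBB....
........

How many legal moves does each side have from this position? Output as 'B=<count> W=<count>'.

-- B to move --
(0,2): no bracket -> illegal
(0,3): flips 5 -> legal
(0,4): no bracket -> illegal
(1,2): flips 1 -> legal
(1,4): no bracket -> illegal
(1,5): no bracket -> illegal
(1,6): flips 1 -> legal
(1,7): flips 4 -> legal
(2,0): no bracket -> illegal
(2,1): no bracket -> illegal
(2,2): no bracket -> illegal
(2,4): no bracket -> illegal
(2,5): no bracket -> illegal
(2,7): no bracket -> illegal
(3,0): no bracket -> illegal
(3,2): flips 2 -> legal
(3,7): no bracket -> illegal
(4,1): flips 1 -> legal
(4,5): no bracket -> illegal
(4,6): no bracket -> illegal
(5,0): no bracket -> illegal
(5,2): flips 2 -> legal
(5,5): no bracket -> illegal
(6,0): no bracket -> illegal
(6,4): no bracket -> illegal
B mobility = 7
-- W to move --
(2,4): flips 1 -> legal
(2,5): flips 1 -> legal
(2,7): no bracket -> illegal
(3,7): flips 1 -> legal
(4,5): flips 1 -> legal
(4,6): flips 1 -> legal
(4,7): no bracket -> illegal
(5,0): no bracket -> illegal
(5,2): no bracket -> illegal
(5,5): flips 1 -> legal
(6,0): no bracket -> illegal
(6,4): flips 1 -> legal
(6,5): flips 1 -> legal
(7,0): no bracket -> illegal
(7,1): flips 2 -> legal
(7,2): no bracket -> illegal
(7,3): flips 2 -> legal
(7,4): no bracket -> illegal
W mobility = 10

Answer: B=7 W=10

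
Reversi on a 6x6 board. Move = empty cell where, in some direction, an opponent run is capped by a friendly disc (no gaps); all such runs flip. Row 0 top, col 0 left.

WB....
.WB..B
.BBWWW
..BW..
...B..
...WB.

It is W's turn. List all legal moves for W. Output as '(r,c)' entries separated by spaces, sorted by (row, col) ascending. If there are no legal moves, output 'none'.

Answer: (0,2) (0,5) (1,3) (2,0) (3,1) (4,1) (5,5)

Derivation:
(0,2): flips 1 -> legal
(0,3): no bracket -> illegal
(0,4): no bracket -> illegal
(0,5): flips 1 -> legal
(1,0): no bracket -> illegal
(1,3): flips 1 -> legal
(1,4): no bracket -> illegal
(2,0): flips 2 -> legal
(3,0): no bracket -> illegal
(3,1): flips 2 -> legal
(3,4): no bracket -> illegal
(4,1): flips 1 -> legal
(4,2): no bracket -> illegal
(4,4): no bracket -> illegal
(4,5): no bracket -> illegal
(5,2): no bracket -> illegal
(5,5): flips 1 -> legal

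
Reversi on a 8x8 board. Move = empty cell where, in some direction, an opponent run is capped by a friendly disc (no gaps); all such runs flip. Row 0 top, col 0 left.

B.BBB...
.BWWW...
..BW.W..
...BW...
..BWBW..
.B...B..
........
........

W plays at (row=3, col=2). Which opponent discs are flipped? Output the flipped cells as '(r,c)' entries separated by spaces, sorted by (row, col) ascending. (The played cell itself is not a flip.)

Dir NW: first cell '.' (not opp) -> no flip
Dir N: opp run (2,2) capped by W -> flip
Dir NE: first cell 'W' (not opp) -> no flip
Dir W: first cell '.' (not opp) -> no flip
Dir E: opp run (3,3) capped by W -> flip
Dir SW: first cell '.' (not opp) -> no flip
Dir S: opp run (4,2), next='.' -> no flip
Dir SE: first cell 'W' (not opp) -> no flip

Answer: (2,2) (3,3)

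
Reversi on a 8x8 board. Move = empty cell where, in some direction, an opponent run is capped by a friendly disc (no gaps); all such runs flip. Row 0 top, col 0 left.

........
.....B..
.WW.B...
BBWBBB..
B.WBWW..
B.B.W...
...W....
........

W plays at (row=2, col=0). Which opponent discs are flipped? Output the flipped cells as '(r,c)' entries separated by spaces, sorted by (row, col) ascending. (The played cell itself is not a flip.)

Answer: (3,1)

Derivation:
Dir NW: edge -> no flip
Dir N: first cell '.' (not opp) -> no flip
Dir NE: first cell '.' (not opp) -> no flip
Dir W: edge -> no flip
Dir E: first cell 'W' (not opp) -> no flip
Dir SW: edge -> no flip
Dir S: opp run (3,0) (4,0) (5,0), next='.' -> no flip
Dir SE: opp run (3,1) capped by W -> flip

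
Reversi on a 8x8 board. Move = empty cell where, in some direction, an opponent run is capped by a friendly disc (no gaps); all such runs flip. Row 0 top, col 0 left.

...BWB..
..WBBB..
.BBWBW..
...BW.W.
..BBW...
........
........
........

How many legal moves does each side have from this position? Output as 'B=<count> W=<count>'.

Answer: B=10 W=12

Derivation:
-- B to move --
(0,1): no bracket -> illegal
(0,2): flips 1 -> legal
(1,1): flips 1 -> legal
(1,6): flips 2 -> legal
(2,6): flips 1 -> legal
(2,7): no bracket -> illegal
(3,2): flips 1 -> legal
(3,5): flips 2 -> legal
(3,7): no bracket -> illegal
(4,5): flips 1 -> legal
(4,6): no bracket -> illegal
(4,7): flips 2 -> legal
(5,3): no bracket -> illegal
(5,4): flips 2 -> legal
(5,5): flips 1 -> legal
B mobility = 10
-- W to move --
(0,2): flips 1 -> legal
(0,6): flips 1 -> legal
(1,0): no bracket -> illegal
(1,1): flips 2 -> legal
(1,6): flips 3 -> legal
(2,0): flips 2 -> legal
(2,6): flips 1 -> legal
(3,0): flips 1 -> legal
(3,1): flips 2 -> legal
(3,2): flips 2 -> legal
(3,5): no bracket -> illegal
(4,1): flips 2 -> legal
(5,1): no bracket -> illegal
(5,2): flips 1 -> legal
(5,3): flips 2 -> legal
(5,4): no bracket -> illegal
W mobility = 12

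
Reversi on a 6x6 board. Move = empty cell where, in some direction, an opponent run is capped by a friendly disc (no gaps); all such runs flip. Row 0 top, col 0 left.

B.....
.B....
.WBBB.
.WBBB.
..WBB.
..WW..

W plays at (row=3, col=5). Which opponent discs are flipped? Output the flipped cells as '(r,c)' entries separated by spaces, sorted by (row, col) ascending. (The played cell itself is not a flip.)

Dir NW: opp run (2,4), next='.' -> no flip
Dir N: first cell '.' (not opp) -> no flip
Dir NE: edge -> no flip
Dir W: opp run (3,4) (3,3) (3,2) capped by W -> flip
Dir E: edge -> no flip
Dir SW: opp run (4,4) capped by W -> flip
Dir S: first cell '.' (not opp) -> no flip
Dir SE: edge -> no flip

Answer: (3,2) (3,3) (3,4) (4,4)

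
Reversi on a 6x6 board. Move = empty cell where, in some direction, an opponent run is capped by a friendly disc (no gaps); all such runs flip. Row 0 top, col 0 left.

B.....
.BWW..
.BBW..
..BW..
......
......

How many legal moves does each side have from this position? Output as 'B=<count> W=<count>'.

-- B to move --
(0,1): no bracket -> illegal
(0,2): flips 1 -> legal
(0,3): flips 1 -> legal
(0,4): flips 1 -> legal
(1,4): flips 3 -> legal
(2,4): flips 1 -> legal
(3,4): flips 1 -> legal
(4,2): no bracket -> illegal
(4,3): no bracket -> illegal
(4,4): flips 1 -> legal
B mobility = 7
-- W to move --
(0,1): no bracket -> illegal
(0,2): no bracket -> illegal
(1,0): flips 1 -> legal
(2,0): flips 2 -> legal
(3,0): flips 1 -> legal
(3,1): flips 2 -> legal
(4,1): flips 1 -> legal
(4,2): flips 2 -> legal
(4,3): no bracket -> illegal
W mobility = 6

Answer: B=7 W=6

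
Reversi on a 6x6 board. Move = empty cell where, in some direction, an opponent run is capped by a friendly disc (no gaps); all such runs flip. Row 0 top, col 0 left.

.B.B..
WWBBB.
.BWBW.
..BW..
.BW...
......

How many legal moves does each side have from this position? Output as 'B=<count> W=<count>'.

-- B to move --
(0,0): no bracket -> illegal
(0,2): no bracket -> illegal
(1,5): no bracket -> illegal
(2,0): no bracket -> illegal
(2,5): flips 1 -> legal
(3,1): flips 1 -> legal
(3,4): flips 2 -> legal
(3,5): flips 1 -> legal
(4,3): flips 2 -> legal
(4,4): no bracket -> illegal
(5,1): no bracket -> illegal
(5,2): flips 1 -> legal
(5,3): no bracket -> illegal
B mobility = 6
-- W to move --
(0,0): no bracket -> illegal
(0,2): flips 2 -> legal
(0,4): flips 2 -> legal
(0,5): no bracket -> illegal
(1,5): flips 3 -> legal
(2,0): flips 1 -> legal
(2,5): no bracket -> illegal
(3,0): no bracket -> illegal
(3,1): flips 2 -> legal
(3,4): no bracket -> illegal
(4,0): flips 1 -> legal
(4,3): flips 2 -> legal
(5,0): no bracket -> illegal
(5,1): no bracket -> illegal
(5,2): no bracket -> illegal
W mobility = 7

Answer: B=6 W=7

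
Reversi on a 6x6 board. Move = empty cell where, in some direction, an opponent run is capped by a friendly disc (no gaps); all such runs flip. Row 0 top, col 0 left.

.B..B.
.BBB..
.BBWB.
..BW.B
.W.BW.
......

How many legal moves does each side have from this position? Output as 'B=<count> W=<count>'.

-- B to move --
(1,4): flips 1 -> legal
(3,0): no bracket -> illegal
(3,1): no bracket -> illegal
(3,4): flips 2 -> legal
(4,0): no bracket -> illegal
(4,2): flips 1 -> legal
(4,5): flips 1 -> legal
(5,0): flips 1 -> legal
(5,1): no bracket -> illegal
(5,2): no bracket -> illegal
(5,3): flips 1 -> legal
(5,4): no bracket -> illegal
(5,5): flips 2 -> legal
B mobility = 7
-- W to move --
(0,0): flips 2 -> legal
(0,2): no bracket -> illegal
(0,3): flips 1 -> legal
(0,5): no bracket -> illegal
(1,0): no bracket -> illegal
(1,4): no bracket -> illegal
(1,5): flips 1 -> legal
(2,0): flips 2 -> legal
(2,5): flips 1 -> legal
(3,0): no bracket -> illegal
(3,1): flips 1 -> legal
(3,4): no bracket -> illegal
(4,2): flips 1 -> legal
(4,5): no bracket -> illegal
(5,2): no bracket -> illegal
(5,3): flips 1 -> legal
(5,4): no bracket -> illegal
W mobility = 8

Answer: B=7 W=8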